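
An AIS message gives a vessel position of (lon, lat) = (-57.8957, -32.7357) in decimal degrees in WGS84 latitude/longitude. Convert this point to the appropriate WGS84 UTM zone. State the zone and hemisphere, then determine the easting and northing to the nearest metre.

Zone 21S: E 416077 m, N 6377658 m

Longitude -57.8957° lies in the 6° band [-60°, -54°), giving zone 21; latitude is south of the equator, so 21S.
Zone 21 central meridian λ₀ = 6×21 − 183 = -57°; Δλ = -0.8957°.
Transverse Mercator on WGS84 with k₀ = 0.9996 gives E = 416077.428 m, N = 6377658.012 m.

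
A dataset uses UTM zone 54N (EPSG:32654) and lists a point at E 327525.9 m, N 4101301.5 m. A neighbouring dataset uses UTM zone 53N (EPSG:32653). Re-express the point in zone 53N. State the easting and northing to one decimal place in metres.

UTM 54N → geographic: φ = 37.04210008°, λ = 139.06060020°.
UTM 53N (λ₀ = 135°) forward: E = 861180.508 m, N = 4107259.983 m.

E 861180.5 m, N 4107260.0 m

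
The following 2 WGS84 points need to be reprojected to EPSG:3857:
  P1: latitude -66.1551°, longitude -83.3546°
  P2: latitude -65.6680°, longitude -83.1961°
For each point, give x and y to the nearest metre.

Web Mercator: x = R·λ, y = R·ln tan(π/4+φ/2), R = 6378137 m.
P1 (-66.1551°, -83.3546°) → (-9278991.627, -9919424.739) m.
P2 (-65.6680°, -83.1961°) → (-9261347.488, -9786566.735) m.

P1: x -9278992 m, y -9919425 m; P2: x -9261347 m, y -9786567 m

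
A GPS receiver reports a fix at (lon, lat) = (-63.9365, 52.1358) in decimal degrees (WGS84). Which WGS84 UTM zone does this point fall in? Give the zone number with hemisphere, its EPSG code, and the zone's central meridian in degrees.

UTM zone = ⌊(λ + 180)/6⌋ + 1; -63.9365° ∈ [-66°, -60°) → zone 20.
Hemisphere: N (φ ≥ 0).
Central meridian λ₀ = 6×20 − 183 = -63°.
EPSG code: 32620.

Zone 20N (EPSG:32620), central meridian -63°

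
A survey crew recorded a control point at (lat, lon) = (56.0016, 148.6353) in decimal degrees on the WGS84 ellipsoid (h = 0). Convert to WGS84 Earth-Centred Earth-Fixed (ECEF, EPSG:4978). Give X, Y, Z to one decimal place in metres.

WGS84: a = 6378137 m, e² = 0.006694380; N(φ) = a/√(1−e²sin²φ) = 6392861.511 m.
X = (N+h)·cosφ·cosλ = -3052330.464 m; Y = (N+h)·cosφ·sinλ = 1860570.223 m; Z = (N(1−e²)+h)·sinφ = 5264541.853 m.

X -3052330.5 m, Y 1860570.2 m, Z 5264541.9 m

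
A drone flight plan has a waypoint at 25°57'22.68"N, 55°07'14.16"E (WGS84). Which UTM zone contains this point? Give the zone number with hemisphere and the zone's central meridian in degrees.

UTM zone = ⌊(λ + 180)/6⌋ + 1; 55.1206° ∈ [54°, 60°) → zone 40.
Hemisphere: N (φ ≥ 0).
Central meridian λ₀ = 6×40 − 183 = 57°.

Zone 40N, central meridian 57°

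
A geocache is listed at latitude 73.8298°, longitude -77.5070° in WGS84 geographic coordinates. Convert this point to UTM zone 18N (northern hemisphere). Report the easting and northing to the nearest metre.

E 422090 m, N 8194687 m

Zone 18 central meridian λ₀ = 6×18 − 183 = -75°; Δλ = -2.5070°.
Transverse Mercator on WGS84 with k₀ = 0.9996 gives E = 422090.235 m, N = 8194687.476 m.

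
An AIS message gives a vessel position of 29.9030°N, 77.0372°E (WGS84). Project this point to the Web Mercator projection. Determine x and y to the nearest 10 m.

x 8575740 m, y 3491090 m

Web Mercator is spherical with R = a = 6378137 m.
x = R·λ = 6378137 × 1.344552787 = 8575741.876 m.
y = R·ln tan(π/4 + φ/2) = 6378137 × 0.547352226 = 3491087.482 m.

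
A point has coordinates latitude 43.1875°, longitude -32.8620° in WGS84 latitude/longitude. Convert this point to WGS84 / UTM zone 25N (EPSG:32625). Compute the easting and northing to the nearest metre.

E 511214 m, N 4781646 m

Zone 25 central meridian λ₀ = 6×25 − 183 = -33°; Δλ = +0.1380°.
Transverse Mercator on WGS84 with k₀ = 0.9996 gives E = 511213.891 m, N = 4781645.937 m.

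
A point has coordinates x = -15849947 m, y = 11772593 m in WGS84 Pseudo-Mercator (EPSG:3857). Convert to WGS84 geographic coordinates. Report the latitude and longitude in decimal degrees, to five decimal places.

R = 6378137 m. λ = x/R = -142.38249643°.
φ = 2·arctan(exp(y/R)) − 90° = 2·arctan(6.33299) − 90° = 72.05379875°.

lat 72.05380°, lon -142.38250°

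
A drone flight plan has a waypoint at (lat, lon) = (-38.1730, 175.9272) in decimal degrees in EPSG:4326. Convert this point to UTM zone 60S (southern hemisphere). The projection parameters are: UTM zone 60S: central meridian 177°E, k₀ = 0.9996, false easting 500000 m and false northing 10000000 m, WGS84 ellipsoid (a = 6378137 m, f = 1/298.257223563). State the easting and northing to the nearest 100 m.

Zone 60 central meridian λ₀ = 6×60 − 183 = 177°; Δλ = -1.0728°.
Transverse Mercator on WGS84 with k₀ = 0.9996 gives E = 406031.415 m, N = 5774446.246 m.

E 406000 m, N 5774400 m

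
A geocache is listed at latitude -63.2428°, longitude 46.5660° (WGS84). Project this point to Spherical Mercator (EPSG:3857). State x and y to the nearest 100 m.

Web Mercator is spherical with R = a = 6378137 m.
x = R·λ = 6378137 × 0.812730019 = 5183703.408 m.
y = R·ln tan(π/4 + φ/2) = 6378137 × -1.436161554 = -9160035.147 m.

x 5183700 m, y -9160000 m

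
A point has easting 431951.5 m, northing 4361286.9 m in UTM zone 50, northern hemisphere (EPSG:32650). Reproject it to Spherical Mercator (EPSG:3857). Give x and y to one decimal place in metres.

Unproject from UTM 50N (λ₀ = 117°) → φ = 39.39840037°, λ = 116.20969953°.
Web Mercator (R = 6378137 m): x = 12936404.577 m, y = 4778900.742 m.

x 12936404.6 m, y 4778900.7 m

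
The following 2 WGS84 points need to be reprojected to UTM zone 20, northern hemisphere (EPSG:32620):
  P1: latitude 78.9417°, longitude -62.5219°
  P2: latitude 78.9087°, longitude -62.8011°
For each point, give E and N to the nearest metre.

UTM zone 20N: λ₀ = -63°, k₀ = 0.9996.
P1 (78.9417°, -62.5219°) → (510237.228, 8763509.186) m.
P2 (78.9087°, -62.8011°) → (504271.495, 8759791.490) m.

P1: E 510237 m, N 8763509 m; P2: E 504271 m, N 8759791 m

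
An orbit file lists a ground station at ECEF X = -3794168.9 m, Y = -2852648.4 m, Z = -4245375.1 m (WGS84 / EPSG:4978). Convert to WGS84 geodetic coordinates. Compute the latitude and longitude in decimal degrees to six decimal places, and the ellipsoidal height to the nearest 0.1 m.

lat -41.998900°, lon -143.062300°, h -206.2 m

λ = atan2(Y, X) = -143.06230013°; p = √(X²+Y²) = 4746927.5 m.
Bowring's method on WGS84 (a = 6378137 m, b = 6356752.314 m) gives φ = -41.99890023°, h = -206.177 m.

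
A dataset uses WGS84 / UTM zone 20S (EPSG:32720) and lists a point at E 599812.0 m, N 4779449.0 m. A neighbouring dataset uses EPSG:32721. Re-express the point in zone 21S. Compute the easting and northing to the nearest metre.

UTM 20S → geographic: φ = -47.13090031°, λ = -61.68389980°.
UTM 21S (λ₀ = -57°) forward: E = 144803.706 m, N = 4769636.970 m.

E 144804 m, N 4769637 m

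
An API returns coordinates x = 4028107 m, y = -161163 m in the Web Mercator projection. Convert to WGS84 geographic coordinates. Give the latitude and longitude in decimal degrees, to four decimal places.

lat -1.4476°, lon 36.1851°

R = 6378137 m. λ = x/R = 36.18510084°.
φ = 2·arctan(exp(y/R)) − 90° = 2·arctan(0.97505) − 90° = -1.44759783°.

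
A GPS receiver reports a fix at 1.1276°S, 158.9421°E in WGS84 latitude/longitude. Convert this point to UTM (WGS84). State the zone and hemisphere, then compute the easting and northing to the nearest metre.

Longitude 158.9421° lies in the 6° band [156°, 162°), giving zone 57; latitude is south of the equator, so 57S.
Zone 57 central meridian λ₀ = 6×57 − 183 = 159°; Δλ = -0.0579°.
Transverse Mercator on WGS84 with k₀ = 0.9996 gives E = 493558.418 m, N = 9875366.094 m.

Zone 57S: E 493558 m, N 9875366 m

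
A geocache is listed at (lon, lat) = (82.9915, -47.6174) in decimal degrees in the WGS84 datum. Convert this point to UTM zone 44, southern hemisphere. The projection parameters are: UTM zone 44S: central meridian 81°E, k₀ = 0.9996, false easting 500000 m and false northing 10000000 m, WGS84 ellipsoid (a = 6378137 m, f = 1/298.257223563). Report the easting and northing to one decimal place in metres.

E 649649.3 m, N 4724301.3 m

Zone 44 central meridian λ₀ = 6×44 − 183 = 81°; Δλ = +1.9915°.
Transverse Mercator on WGS84 with k₀ = 0.9996 gives E = 649649.307 m, N = 4724301.295 m.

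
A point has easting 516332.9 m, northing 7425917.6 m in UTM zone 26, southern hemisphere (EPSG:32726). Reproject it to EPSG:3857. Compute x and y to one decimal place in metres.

Unproject from UTM 26S (λ₀ = -27°) → φ = -23.27599989°, λ = -26.84029951°.
Web Mercator (R = 6378137 m): x = -2987848.475 m, y = -2665430.455 m.

x -2987848.5 m, y -2665430.5 m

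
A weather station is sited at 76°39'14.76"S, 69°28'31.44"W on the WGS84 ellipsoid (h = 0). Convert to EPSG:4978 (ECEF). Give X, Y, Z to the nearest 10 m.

X 517830 m, Y -1383190 m, Z -6183970 m

WGS84: a = 6378137 m, e² = 0.006694380; N(φ) = a/√(1−e²sin²φ) = 6398444.904 m.
X = (N+h)·cosφ·cosλ = 517832.172 m; Y = (N+h)·cosφ·sinλ = -1383194.332 m; Z = (N(1−e²)+h)·sinφ = -6183973.337 m.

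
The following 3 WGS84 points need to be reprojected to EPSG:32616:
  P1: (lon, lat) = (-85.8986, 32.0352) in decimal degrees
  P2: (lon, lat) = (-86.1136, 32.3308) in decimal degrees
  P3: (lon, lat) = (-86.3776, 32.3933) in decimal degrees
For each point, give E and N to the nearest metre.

P1: E 603996 m, N 3544868 m; P2: E 583425 m, N 3577448 m; P3: E 558537 m, N 3584202 m

UTM zone 16N: λ₀ = -87°, k₀ = 0.9996.
P1 (32.0352°, -85.8986°) → (603996.175, 3544867.607) m.
P2 (32.3308°, -86.1136°) → (583424.658, 3577448.472) m.
P3 (32.3933°, -86.3776°) → (558537.167, 3584201.722) m.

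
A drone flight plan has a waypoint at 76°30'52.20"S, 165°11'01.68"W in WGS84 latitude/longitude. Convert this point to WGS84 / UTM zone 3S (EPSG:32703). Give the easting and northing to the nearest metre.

Zone 3 central meridian λ₀ = 6×3 − 183 = -165°; Δλ = -0.1838°.
Transverse Mercator on WGS84 with k₀ = 0.9996 gives E = 495215.369 m, N = 1507396.364 m.

E 495215 m, N 1507396 m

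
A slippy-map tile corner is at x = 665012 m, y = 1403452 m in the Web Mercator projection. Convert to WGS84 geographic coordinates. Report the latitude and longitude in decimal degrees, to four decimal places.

R = 6378137 m. λ = x/R = 5.97390444°.
φ = 2·arctan(exp(y/R)) − 90° = 2·arctan(1.24613) − 90° = 12.50690040°.

lat 12.5069°, lon 5.9739°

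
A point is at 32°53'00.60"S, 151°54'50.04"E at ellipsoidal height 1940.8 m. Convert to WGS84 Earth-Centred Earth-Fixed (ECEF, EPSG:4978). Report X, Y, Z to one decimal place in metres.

WGS84: a = 6378137 m, e² = 0.006694380; N(φ) = a/√(1−e²sin²φ) = 6384439.450 m.
X = (N+h)·cosφ·cosλ = -4731574.172 m; Y = (N+h)·cosφ·sinλ = 2524950.365 m; Z = (N(1−e²)+h)·sinφ = -3444169.386 m.

X -4731574.2 m, Y 2524950.4 m, Z -3444169.4 m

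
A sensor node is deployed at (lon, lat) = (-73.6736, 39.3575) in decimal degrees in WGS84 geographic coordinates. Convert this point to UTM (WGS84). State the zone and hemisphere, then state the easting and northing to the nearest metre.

Zone 18N: E 614277 m, N 4357289 m

Longitude -73.6736° lies in the 6° band [-78°, -72°), giving zone 18; latitude is north of the equator, so 18N.
Zone 18 central meridian λ₀ = 6×18 − 183 = -75°; Δλ = +1.3264°.
Transverse Mercator on WGS84 with k₀ = 0.9996 gives E = 614277.107 m, N = 4357288.883 m.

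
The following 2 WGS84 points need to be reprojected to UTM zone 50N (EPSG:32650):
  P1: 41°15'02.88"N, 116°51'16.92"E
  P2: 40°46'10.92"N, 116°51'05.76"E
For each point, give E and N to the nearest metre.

UTM zone 50N: λ₀ = 117°, k₀ = 0.9996.
P1 (41.2508°, 116.8547°) → (487826.484, 4566609.027) m.
P2 (40.7697°, 116.8516°) → (487475.990, 4513202.681) m.

P1: E 487826 m, N 4566609 m; P2: E 487476 m, N 4513203 m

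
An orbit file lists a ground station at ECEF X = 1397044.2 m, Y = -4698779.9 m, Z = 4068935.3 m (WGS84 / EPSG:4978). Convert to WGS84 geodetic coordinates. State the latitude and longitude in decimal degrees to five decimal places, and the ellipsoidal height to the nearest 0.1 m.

lat 39.88340°, lon -73.44170°, h 1365.8 m

λ = atan2(Y, X) = -73.44170033°; p = √(X²+Y²) = 4902067.4 m.
Bowring's method on WGS84 (a = 6378137 m, b = 6356752.314 m) gives φ = 39.88339989°, h = 1365.816 m.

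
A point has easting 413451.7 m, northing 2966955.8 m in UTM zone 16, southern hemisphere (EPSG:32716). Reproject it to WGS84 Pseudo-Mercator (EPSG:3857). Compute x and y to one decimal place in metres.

Unproject from UTM 16S (λ₀ = -87°) → φ = -63.41539994°, λ = -88.73350024°.
Web Mercator (R = 6378137 m): x = -9877768.063 m, y = -9202840.430 m.

x -9877768.1 m, y -9202840.4 m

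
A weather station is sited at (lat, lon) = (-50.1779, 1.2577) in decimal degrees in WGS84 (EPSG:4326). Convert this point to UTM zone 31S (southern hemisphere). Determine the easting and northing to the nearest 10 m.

E 375600 m, N 4440140 m

Zone 31 central meridian λ₀ = 6×31 − 183 = 3°; Δλ = -1.7423°.
Transverse Mercator on WGS84 with k₀ = 0.9996 gives E = 375599.249 m, N = 4440136.355 m.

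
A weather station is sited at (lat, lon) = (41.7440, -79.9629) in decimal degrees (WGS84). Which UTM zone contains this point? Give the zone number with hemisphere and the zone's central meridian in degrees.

UTM zone = ⌊(λ + 180)/6⌋ + 1; -79.9629° ∈ [-84°, -78°) → zone 17.
Hemisphere: N (φ ≥ 0).
Central meridian λ₀ = 6×17 − 183 = -81°.

Zone 17N, central meridian -81°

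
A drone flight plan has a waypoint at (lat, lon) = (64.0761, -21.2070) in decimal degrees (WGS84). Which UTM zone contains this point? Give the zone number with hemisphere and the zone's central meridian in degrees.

Zone 27N, central meridian -21°

UTM zone = ⌊(λ + 180)/6⌋ + 1; -21.2070° ∈ [-24°, -18°) → zone 27.
Hemisphere: N (φ ≥ 0).
Central meridian λ₀ = 6×27 − 183 = -21°.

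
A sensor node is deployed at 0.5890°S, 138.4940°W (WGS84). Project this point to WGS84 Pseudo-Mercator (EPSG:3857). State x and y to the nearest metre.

Web Mercator is spherical with R = a = 6378137 m.
x = R·λ = 6378137 × -2.417176294 = -15417081.558 m.
y = R·ln tan(π/4 + φ/2) = 6378137 × -0.010280170 = -65568.335 m.

x -15417082 m, y -65568 m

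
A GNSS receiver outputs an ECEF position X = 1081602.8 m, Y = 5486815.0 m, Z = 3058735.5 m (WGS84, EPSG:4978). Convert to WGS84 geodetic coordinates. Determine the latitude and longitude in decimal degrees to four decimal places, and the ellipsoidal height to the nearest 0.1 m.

λ = atan2(Y, X) = 78.84839984°; p = √(X²+Y²) = 5592405.9 m.
Bowring's method on WGS84 (a = 6378137 m, b = 6356752.314 m) gives φ = 28.83849955°, h = 1040.829 m.

lat 28.8385°, lon 78.8484°, h 1040.8 m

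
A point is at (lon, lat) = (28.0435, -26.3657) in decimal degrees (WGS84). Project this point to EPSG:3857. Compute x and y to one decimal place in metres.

x 3121788.1 m, y -3044445.4 m

Web Mercator is spherical with R = a = 6378137 m.
x = R·λ = 6378137 × 0.489451409 = 3121788.140 m.
y = R·ln tan(π/4 + φ/2) = 6378137 × -0.477325183 = -3044445.410 m.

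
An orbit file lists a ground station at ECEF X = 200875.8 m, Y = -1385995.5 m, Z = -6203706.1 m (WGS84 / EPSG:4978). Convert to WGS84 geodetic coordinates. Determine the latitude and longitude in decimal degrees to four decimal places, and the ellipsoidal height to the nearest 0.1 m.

lat -77.3612°, lon -81.7534°, h 2035.2 m

λ = atan2(Y, X) = -81.75340034°; p = √(X²+Y²) = 1400476.6 m.
Bowring's method on WGS84 (a = 6378137 m, b = 6356752.314 m) gives φ = -77.36120022°, h = 2035.168 m.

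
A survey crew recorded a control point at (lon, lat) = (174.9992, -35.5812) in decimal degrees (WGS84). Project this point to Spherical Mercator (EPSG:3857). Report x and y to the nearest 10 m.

Web Mercator is spherical with R = a = 6378137 m.
x = R·λ = 6378137 × 3.054312228 = 19480821.833 m.
y = R·ln tan(π/4 + φ/2) = 6378137 × -0.665264340 = -4243147.104 m.

x 19480820 m, y -4243150 m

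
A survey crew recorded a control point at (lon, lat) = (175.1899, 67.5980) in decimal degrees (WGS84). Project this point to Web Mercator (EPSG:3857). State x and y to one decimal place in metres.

x 19502050.5 m, y 10328561.9 m

Web Mercator is spherical with R = a = 6378137 m.
x = R·λ = 6378137 × 3.057640571 = 19502050.460 m.
y = R·ln tan(π/4 + φ/2) = 6378137 × 1.619369722 = 10328561.939 m.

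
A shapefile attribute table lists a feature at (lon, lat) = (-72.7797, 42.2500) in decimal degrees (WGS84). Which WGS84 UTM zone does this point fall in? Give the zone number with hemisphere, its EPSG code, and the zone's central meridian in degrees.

UTM zone = ⌊(λ + 180)/6⌋ + 1; -72.7797° ∈ [-78°, -72°) → zone 18.
Hemisphere: N (φ ≥ 0).
Central meridian λ₀ = 6×18 − 183 = -75°.
EPSG code: 32618.

Zone 18N (EPSG:32618), central meridian -75°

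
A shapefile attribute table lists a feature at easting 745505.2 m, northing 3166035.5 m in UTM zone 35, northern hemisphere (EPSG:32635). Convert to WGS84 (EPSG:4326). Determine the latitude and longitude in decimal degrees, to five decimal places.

Zone 35N: λ₀ = 27°, k₀ = 0.9996, false easting 500000 m.
Meridian distance M = (N − FN)/k₀ = 3167302.4 m.
Inverse transverse Mercator on WGS84 gives φ = 28.59810039°, λ = 29.51049951°.

lat 28.59810°, lon 29.51050°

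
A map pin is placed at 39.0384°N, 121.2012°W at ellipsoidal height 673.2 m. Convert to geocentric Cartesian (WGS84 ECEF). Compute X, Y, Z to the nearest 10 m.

WGS84: a = 6378137 m, e² = 0.006694380; N(φ) = a/√(1−e²sin²φ) = 6386622.985 m.
X = (N+h)·cosφ·cosλ = -2570107.030 m; Y = (N+h)·cosφ·sinλ = -4243550.532 m; Z = (N(1−e²)+h)·sinφ = 3996053.112 m.

X -2570110 m, Y -4243550 m, Z 3996050 m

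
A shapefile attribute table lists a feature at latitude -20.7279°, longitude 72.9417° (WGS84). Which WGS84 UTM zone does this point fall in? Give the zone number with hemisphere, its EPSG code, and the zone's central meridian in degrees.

UTM zone = ⌊(λ + 180)/6⌋ + 1; 72.9417° ∈ [72°, 78°) → zone 43.
Hemisphere: S (φ < 0).
Central meridian λ₀ = 6×43 − 183 = 75°.
EPSG code: 32743.

Zone 43S (EPSG:32743), central meridian 75°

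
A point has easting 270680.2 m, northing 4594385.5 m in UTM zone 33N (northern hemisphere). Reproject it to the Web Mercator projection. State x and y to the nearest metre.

x 1364098 m, y 5081663 m

Unproject from UTM 33N (λ₀ = 15°) → φ = 41.46829956°, λ = 12.25390002°.
Web Mercator (R = 6378137 m): x = 1364097.911 m, y = 5081663.072 m.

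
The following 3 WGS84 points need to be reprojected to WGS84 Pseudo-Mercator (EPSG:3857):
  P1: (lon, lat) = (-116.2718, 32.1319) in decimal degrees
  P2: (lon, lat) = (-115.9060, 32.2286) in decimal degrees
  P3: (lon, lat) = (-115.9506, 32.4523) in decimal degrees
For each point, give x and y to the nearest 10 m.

P1: x -12943320 m, y 3780640 m; P2: x -12902600 m, y 3793360 m; P3: x -12907560 m, y 3822830 m

Web Mercator: x = R·λ, y = R·ln tan(π/4+φ/2), R = 6378137 m.
P1 (32.1319°, -116.2718°) → (-12943317.570, 3780637.032) m.
P2 (32.2286°, -115.9060°) → (-12902596.900, 3793355.477) m.
P3 (32.4523°, -115.9506°) → (-12907561.749, 3822829.568) m.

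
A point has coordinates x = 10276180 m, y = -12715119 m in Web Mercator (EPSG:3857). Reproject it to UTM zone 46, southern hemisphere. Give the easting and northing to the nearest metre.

Web Mercator inverse (R = 6378137 m) → φ = -74.48679945°, λ = 92.31249556°.
UTM 46S forward: E = 479475.273 m, N = 1733532.926 m.

E 479475 m, N 1733533 m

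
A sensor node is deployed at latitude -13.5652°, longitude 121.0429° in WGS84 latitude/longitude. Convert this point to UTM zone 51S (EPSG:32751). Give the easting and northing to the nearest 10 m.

Zone 51 central meridian λ₀ = 6×51 − 183 = 123°; Δλ = -1.9571°.
Transverse Mercator on WGS84 with k₀ = 0.9996 gives E = 288223.039 m, N = 8499510.965 m.

E 288220 m, N 8499510 m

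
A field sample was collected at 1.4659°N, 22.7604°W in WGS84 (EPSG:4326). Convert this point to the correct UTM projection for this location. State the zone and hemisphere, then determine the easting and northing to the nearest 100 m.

Longitude -22.7604° lies in the 6° band [-24°, -18°), giving zone 27; latitude is north of the equator, so 27N.
Zone 27 central meridian λ₀ = 6×27 − 183 = -21°; Δλ = -1.7604°.
Transverse Mercator on WGS84 with k₀ = 0.9996 gives E = 304144.251 m, N = 162103.339 m.

Zone 27N: E 304100 m, N 162100 m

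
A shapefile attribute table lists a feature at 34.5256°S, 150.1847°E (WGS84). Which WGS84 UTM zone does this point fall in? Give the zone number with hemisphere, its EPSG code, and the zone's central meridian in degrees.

UTM zone = ⌊(λ + 180)/6⌋ + 1; 150.1847° ∈ [150°, 156°) → zone 56.
Hemisphere: S (φ < 0).
Central meridian λ₀ = 6×56 − 183 = 153°.
EPSG code: 32756.

Zone 56S (EPSG:32756), central meridian 153°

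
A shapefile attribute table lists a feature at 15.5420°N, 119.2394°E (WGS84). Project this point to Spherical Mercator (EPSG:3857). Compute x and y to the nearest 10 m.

x 13273670 m, y 1751740 m

Web Mercator is spherical with R = a = 6378137 m.
x = R·λ = 6378137 × 2.081120128 = 13273669.290 m.
y = R·ln tan(π/4 + φ/2) = 6378137 × 0.274648213 = 1751743.930 m.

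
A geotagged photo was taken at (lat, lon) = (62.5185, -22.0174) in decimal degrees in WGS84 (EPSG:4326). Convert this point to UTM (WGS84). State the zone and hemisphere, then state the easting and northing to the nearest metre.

Longitude -22.0174° lies in the 6° band [-24°, -18°), giving zone 27; latitude is north of the equator, so 27N.
Zone 27 central meridian λ₀ = 6×27 − 183 = -21°; Δλ = -1.0174°.
Transverse Mercator on WGS84 with k₀ = 0.9996 gives E = 447620.741 m, N = 6932356.330 m.

Zone 27N: E 447621 m, N 6932356 m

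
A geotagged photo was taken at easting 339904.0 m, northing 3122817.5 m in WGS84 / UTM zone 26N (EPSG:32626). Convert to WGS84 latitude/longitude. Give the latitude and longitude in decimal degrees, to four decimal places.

lat 28.2215°, lon -28.6315°

Zone 26N: λ₀ = -27°, k₀ = 0.9996, false easting 500000 m.
Meridian distance M = (N − FN)/k₀ = 3124067.1 m.
Inverse transverse Mercator on WGS84 gives φ = 28.22149985°, λ = -28.63149965°.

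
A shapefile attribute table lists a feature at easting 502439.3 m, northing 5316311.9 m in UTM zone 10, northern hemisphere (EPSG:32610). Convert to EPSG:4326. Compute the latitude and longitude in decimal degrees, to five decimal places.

Zone 10N: λ₀ = -123°, k₀ = 0.9996, false easting 500000 m.
Meridian distance M = (N − FN)/k₀ = 5318439.3 m.
Inverse transverse Mercator on WGS84 gives φ = 48.00010039°, λ = -122.96729957°.

lat 48.00010°, lon -122.96730°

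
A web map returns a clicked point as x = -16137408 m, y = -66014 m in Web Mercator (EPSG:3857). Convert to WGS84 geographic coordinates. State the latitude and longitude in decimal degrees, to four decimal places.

lat -0.5930°, lon -144.9648°

R = 6378137 m. λ = x/R = -144.96480252°.
φ = 2·arctan(exp(y/R)) − 90° = 2·arctan(0.98970) − 90° = -0.59300326°.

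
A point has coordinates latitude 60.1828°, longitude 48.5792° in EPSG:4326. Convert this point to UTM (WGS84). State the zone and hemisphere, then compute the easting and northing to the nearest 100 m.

Longitude 48.5792° lies in the 6° band [48°, 54°), giving zone 39; latitude is north of the equator, so 39N.
Zone 39 central meridian λ₀ = 6×39 − 183 = 51°; Δλ = -2.4208°.
Transverse Mercator on WGS84 with k₀ = 0.9996 gives E = 365739.180 m, N = 6674230.881 m.

Zone 39N: E 365700 m, N 6674200 m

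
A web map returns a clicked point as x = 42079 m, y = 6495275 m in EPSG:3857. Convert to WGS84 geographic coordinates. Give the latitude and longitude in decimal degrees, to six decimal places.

R = 6378137 m. λ = x/R = 0.37800209°.
φ = 2·arctan(exp(y/R)) − 90° = 2·arctan(2.76867) − 90° = 50.28210180°.

lat 50.282102°, lon 0.378002°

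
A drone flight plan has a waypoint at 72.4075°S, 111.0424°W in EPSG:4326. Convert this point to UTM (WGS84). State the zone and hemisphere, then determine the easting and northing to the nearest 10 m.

Longitude -111.0424° lies in the 6° band [-114°, -108°), giving zone 12; latitude is south of the equator, so 12S.
Zone 12 central meridian λ₀ = 6×12 − 183 = -111°; Δλ = -0.0424°.
Transverse Mercator on WGS84 with k₀ = 0.9996 gives E = 498569.633 m, N = 1965612.833 m.

Zone 12S: E 498570 m, N 1965610 m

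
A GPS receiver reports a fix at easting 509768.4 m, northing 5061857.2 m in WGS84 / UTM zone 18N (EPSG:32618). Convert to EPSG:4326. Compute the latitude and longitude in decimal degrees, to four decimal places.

Zone 18N: λ₀ = -75°, k₀ = 0.9996, false easting 500000 m.
Meridian distance M = (N − FN)/k₀ = 5063882.8 m.
Inverse transverse Mercator on WGS84 gives φ = 45.71019997°, λ = -74.87449953°.

lat 45.7102°, lon -74.8745°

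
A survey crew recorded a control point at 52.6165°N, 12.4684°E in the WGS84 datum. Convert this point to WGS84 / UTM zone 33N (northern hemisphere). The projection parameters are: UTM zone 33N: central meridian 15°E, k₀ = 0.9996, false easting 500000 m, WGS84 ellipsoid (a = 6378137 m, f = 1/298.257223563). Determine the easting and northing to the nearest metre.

E 328616 m, N 5832620 m

Zone 33 central meridian λ₀ = 6×33 − 183 = 15°; Δλ = -2.5316°.
Transverse Mercator on WGS84 with k₀ = 0.9996 gives E = 328616.451 m, N = 5832620.084 m.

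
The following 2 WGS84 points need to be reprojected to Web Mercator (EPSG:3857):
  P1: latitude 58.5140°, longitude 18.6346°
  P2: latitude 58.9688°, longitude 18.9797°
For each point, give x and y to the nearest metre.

P1: x 2074394 m, y 8076077 m; P2: x 2112811 m, y 8173646 m

Web Mercator: x = R·λ, y = R·ln tan(π/4+φ/2), R = 6378137 m.
P1 (58.5140°, 18.6346°) → (2074394.183, 8076076.938) m.
P2 (58.9688°, 18.9797°) → (2112810.539, 8173646.422) m.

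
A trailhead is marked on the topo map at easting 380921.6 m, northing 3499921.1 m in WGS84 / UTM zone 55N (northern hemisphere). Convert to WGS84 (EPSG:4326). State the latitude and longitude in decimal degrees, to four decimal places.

Zone 55N: λ₀ = 147°, k₀ = 0.9996, false easting 500000 m.
Meridian distance M = (N − FN)/k₀ = 3501321.6 m.
Inverse transverse Mercator on WGS84 gives φ = 31.62830043°, λ = 145.74440002°.

lat 31.6283°, lon 145.7444°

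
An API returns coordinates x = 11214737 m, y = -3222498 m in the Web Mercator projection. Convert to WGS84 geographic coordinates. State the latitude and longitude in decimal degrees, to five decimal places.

R = 6378137 m. λ = x/R = 100.74369654°.
φ = 2·arctan(exp(y/R)) − 90° = 2·arctan(0.60336) − 90° = -27.78979894°.

lat -27.78980°, lon 100.74370°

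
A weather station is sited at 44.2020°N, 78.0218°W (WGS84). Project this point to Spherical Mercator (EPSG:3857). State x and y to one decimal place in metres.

Web Mercator is spherical with R = a = 6378137 m.
x = R·λ = 6378137 × -1.361737298 = -8685347.047 m.
y = R·ln tan(π/4 + φ/2) = 6378137 × 0.861812085 = 5496755.548 m.

x -8685347.0 m, y 5496755.5 m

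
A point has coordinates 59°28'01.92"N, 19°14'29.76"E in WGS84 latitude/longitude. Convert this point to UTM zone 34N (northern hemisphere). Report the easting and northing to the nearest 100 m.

Zone 34 central meridian λ₀ = 6×34 − 183 = 21°; Δλ = -1.7584°.
Transverse Mercator on WGS84 with k₀ = 0.9996 gives E = 400355.345 m, N = 6593394.066 m.

E 400400 m, N 6593400 m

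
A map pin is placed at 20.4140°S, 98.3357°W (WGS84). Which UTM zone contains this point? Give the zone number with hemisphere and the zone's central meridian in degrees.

Zone 14S, central meridian -99°

UTM zone = ⌊(λ + 180)/6⌋ + 1; -98.3357° ∈ [-102°, -96°) → zone 14.
Hemisphere: S (φ < 0).
Central meridian λ₀ = 6×14 − 183 = -99°.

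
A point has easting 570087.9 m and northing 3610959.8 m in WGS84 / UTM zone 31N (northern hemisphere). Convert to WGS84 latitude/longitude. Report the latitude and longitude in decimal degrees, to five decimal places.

lat 32.63400°, lon 3.74720°

Zone 31N: λ₀ = 3°, k₀ = 0.9996, false easting 500000 m.
Meridian distance M = (N − FN)/k₀ = 3612404.8 m.
Inverse transverse Mercator on WGS84 gives φ = 32.63400001°, λ = 3.74719988°.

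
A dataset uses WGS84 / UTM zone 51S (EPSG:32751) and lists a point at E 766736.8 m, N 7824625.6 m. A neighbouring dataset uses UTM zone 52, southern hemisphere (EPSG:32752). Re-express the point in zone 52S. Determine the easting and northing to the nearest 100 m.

UTM 51S → geographic: φ = -19.65569966°, λ = 125.54379998°.
UTM 52S (λ₀ = 129°) forward: E = 137512.599 m, N = 7822937.595 m.

E 137500 m, N 7822900 m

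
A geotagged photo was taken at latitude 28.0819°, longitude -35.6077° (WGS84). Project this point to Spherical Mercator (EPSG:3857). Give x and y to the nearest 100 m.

Web Mercator is spherical with R = a = 6378137 m.
x = R·λ = 6378137 × -0.621471604 = -3963831.032 m.
y = R·ln tan(π/4 + φ/2) = 6378137 × 0.511011826 = 3259303.435 m.

x -3963800 m, y 3259300 m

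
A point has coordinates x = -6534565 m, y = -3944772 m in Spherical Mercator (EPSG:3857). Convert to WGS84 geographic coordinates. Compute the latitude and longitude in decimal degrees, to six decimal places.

R = 6378137 m. λ = x/R = -58.70099615°.
φ = 2·arctan(exp(y/R)) − 90° = 2·arctan(0.53876) − 90° = -33.37189888°.

lat -33.371899°, lon -58.700996°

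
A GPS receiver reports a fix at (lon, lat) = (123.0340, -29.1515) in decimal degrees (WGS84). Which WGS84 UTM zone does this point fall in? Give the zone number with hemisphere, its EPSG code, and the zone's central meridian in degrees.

UTM zone = ⌊(λ + 180)/6⌋ + 1; 123.0340° ∈ [120°, 126°) → zone 51.
Hemisphere: S (φ < 0).
Central meridian λ₀ = 6×51 − 183 = 123°.
EPSG code: 32751.

Zone 51S (EPSG:32751), central meridian 123°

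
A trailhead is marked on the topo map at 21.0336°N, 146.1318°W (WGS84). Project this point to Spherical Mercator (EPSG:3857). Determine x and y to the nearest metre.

Web Mercator is spherical with R = a = 6378137 m.
x = R·λ = 6378137 × -2.550481052 = -16267317.565 m.
y = R·ln tan(π/4 + φ/2) = 6378137 × 0.375640329 = 2395885.480 m.

x -16267318 m, y 2395885 m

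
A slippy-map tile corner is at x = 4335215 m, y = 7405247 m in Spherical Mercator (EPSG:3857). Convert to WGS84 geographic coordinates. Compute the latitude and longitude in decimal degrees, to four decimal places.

R = 6378137 m. λ = x/R = 38.94389894°.
φ = 2·arctan(exp(y/R)) − 90° = 2·arctan(3.19324) − 90° = 55.22289902°.

lat 55.2229°, lon 38.9439°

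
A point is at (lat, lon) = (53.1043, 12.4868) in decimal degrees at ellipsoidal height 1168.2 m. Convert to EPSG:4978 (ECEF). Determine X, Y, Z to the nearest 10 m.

WGS84: a = 6378137 m, e² = 0.006694380; N(φ) = a/√(1−e²sin²φ) = 6391835.026 m.
X = (N+h)·cosφ·cosλ = 3747317.623 m; Y = (N+h)·cosφ·sinλ = 829854.612 m; Z = (N(1−e²)+h)·sinφ = 5078454.730 m.

X 3747320 m, Y 829850 m, Z 5078450 m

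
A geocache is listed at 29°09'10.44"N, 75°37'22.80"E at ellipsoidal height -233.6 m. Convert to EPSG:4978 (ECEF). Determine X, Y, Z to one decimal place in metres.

WGS84: a = 6378137 m, e² = 0.006694380; N(φ) = a/√(1−e²sin²φ) = 6383209.278 m.
X = (N+h)·cosφ·cosλ = 1384128.984 m; Y = (N+h)·cosφ·sinλ = 5399824.451 m; Z = (N(1−e²)+h)·sinφ = 3088598.588 m.

X 1384129.0 m, Y 5399824.5 m, Z 3088598.6 m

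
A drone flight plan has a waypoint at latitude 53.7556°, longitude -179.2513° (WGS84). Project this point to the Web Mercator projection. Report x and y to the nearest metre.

x -19954163 m, y 7124005 m

Web Mercator is spherical with R = a = 6378137 m.
x = R·λ = 6378137 × -3.128525373 = -19954163.440 m.
y = R·ln tan(π/4 + φ/2) = 6378137 × 1.116941368 = 7124005.066 m.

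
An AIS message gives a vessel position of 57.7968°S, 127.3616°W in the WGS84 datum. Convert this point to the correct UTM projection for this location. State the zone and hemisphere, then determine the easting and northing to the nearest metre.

Zone 9S: E 597387 m, N 3592734 m

Longitude -127.3616° lies in the 6° band [-132°, -126°), giving zone 9; latitude is south of the equator, so 9S.
Zone 9 central meridian λ₀ = 6×9 − 183 = -129°; Δλ = +1.6384°.
Transverse Mercator on WGS84 with k₀ = 0.9996 gives E = 597386.795 m, N = 3592734.029 m.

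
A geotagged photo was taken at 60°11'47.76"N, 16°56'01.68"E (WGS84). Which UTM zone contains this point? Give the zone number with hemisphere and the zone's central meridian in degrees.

Zone 33N, central meridian 15°

UTM zone = ⌊(λ + 180)/6⌋ + 1; 16.9338° ∈ [12°, 18°) → zone 33.
Hemisphere: N (φ ≥ 0).
Central meridian λ₀ = 6×33 − 183 = 15°.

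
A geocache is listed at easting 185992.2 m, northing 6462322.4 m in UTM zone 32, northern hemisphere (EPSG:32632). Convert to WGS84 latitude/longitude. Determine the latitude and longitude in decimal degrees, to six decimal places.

Zone 32N: λ₀ = 9°, k₀ = 0.9996, false easting 500000 m.
Meridian distance M = (N − FN)/k₀ = 6464908.4 m.
Inverse transverse Mercator on WGS84 gives φ = 58.18999997°, λ = 3.65590046°.

lat 58.190000°, lon 3.655900°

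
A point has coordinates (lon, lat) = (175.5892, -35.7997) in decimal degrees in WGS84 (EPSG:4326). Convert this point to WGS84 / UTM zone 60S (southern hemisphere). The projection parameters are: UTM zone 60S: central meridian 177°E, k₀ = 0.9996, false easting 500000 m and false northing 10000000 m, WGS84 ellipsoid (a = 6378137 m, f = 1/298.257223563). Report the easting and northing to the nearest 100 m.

E 372500 m, N 6037300 m

Zone 60 central meridian λ₀ = 6×60 − 183 = 177°; Δλ = -1.4108°.
Transverse Mercator on WGS84 with k₀ = 0.9996 gives E = 372523.090 m, N = 6037349.216 m.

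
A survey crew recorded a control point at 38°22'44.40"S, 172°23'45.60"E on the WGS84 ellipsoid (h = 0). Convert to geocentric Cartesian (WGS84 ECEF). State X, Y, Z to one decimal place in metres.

WGS84: a = 6378137 m, e² = 0.006694380; N(φ) = a/√(1−e²sin²φ) = 6386382.249 m.
X = (N+h)·cosφ·cosλ = -4962394.659 m; Y = (N+h)·cosφ·sinλ = 662477.425 m; Z = (N(1−e²)+h)·sinφ = -3938508.908 m.

X -4962394.7 m, Y 662477.4 m, Z -3938508.9 m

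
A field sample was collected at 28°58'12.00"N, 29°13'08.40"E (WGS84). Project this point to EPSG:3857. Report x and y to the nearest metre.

Web Mercator is spherical with R = a = 6378137 m.
x = R·λ = 6378137 × 0.509967754 = 3252644.201 m.
y = R·ln tan(π/4 + φ/2) = 6378137 × 0.528654098 = 3371828.261 m.

x 3252644 m, y 3371828 m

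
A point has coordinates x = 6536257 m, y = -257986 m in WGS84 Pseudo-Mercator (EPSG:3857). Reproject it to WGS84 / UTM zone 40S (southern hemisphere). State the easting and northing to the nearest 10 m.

E 690840 m, N 9743800 m

Web Mercator inverse (R = 6378137 m) → φ = -2.31689598°, λ = 58.71619564°.
UTM 40S forward: E = 690843.174 m, N = 9743796.406 m.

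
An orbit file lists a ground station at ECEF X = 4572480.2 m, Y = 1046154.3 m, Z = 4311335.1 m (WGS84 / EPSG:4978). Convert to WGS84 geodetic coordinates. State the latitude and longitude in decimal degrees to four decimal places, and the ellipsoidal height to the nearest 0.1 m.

lat 42.7790°, lon 12.8871°, h 2681.3 m

λ = atan2(Y, X) = 12.88709955°; p = √(X²+Y²) = 4690630.4 m.
Bowring's method on WGS84 (a = 6378137 m, b = 6356752.314 m) gives φ = 42.77899979°, h = 2681.327 m.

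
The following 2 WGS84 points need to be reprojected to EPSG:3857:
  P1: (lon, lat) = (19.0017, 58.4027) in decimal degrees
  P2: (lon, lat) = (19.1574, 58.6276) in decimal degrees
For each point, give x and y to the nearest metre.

P1: x 2115260 m, y 8052392 m; P2: x 2132592 m, y 8100329 m

Web Mercator: x = R·λ, y = R·ln tan(π/4+φ/2), R = 6378137 m.
P1 (58.4027°, 19.0017°) → (2115259.568, 8052392.290) m.
P2 (58.6276°, 19.1574°) → (2132592.013, 8100328.619) m.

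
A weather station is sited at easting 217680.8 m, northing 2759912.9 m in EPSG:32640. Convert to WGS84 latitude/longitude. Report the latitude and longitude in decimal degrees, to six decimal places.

lat 24.928300°, lon 54.204600°

Zone 40N: λ₀ = 57°, k₀ = 0.9996, false easting 500000 m.
Meridian distance M = (N − FN)/k₀ = 2761017.3 m.
Inverse transverse Mercator on WGS84 gives φ = 24.92830037°, λ = 54.20459994°.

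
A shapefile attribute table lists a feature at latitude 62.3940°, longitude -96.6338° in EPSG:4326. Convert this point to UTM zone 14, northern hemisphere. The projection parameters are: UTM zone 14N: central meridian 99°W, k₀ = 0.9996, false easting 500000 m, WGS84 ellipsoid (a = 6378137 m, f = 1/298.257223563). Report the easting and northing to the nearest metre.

E 622312 m, N 6920312 m

Zone 14 central meridian λ₀ = 6×14 − 183 = -99°; Δλ = +2.3662°.
Transverse Mercator on WGS84 with k₀ = 0.9996 gives E = 622311.864 m, N = 6920311.943 m.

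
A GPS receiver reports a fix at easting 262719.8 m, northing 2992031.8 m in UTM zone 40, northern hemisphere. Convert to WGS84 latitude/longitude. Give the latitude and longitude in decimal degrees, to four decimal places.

lat 27.0302°, lon 54.6082°

Zone 40N: λ₀ = 57°, k₀ = 0.9996, false easting 500000 m.
Meridian distance M = (N − FN)/k₀ = 2993229.1 m.
Inverse transverse Mercator on WGS84 gives φ = 27.03020005°, λ = 54.60819997°.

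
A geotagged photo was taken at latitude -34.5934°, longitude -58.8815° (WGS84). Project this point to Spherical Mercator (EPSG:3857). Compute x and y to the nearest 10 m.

Web Mercator is spherical with R = a = 6378137 m.
x = R·λ = 6378137 × -1.027676044 = -6554658.597 m.
y = R·ln tan(π/4 + φ/2) = 6378137 × -0.644194723 = -4108762.197 m.

x -6554660 m, y -4108760 m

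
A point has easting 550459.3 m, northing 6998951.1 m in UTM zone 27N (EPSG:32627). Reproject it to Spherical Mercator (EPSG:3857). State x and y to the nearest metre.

Unproject from UTM 27N (λ₀ = -21°) → φ = 63.11639988°, λ = -19.99980089°.
Web Mercator (R = 6378137 m): x = -2226367.651 m, y = 9128849.490 m.

x -2226368 m, y 9128849 m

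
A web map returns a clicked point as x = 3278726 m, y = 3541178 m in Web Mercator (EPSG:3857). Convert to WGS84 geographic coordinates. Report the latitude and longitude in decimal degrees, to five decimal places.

lat 30.29230°, lon 29.45330°

R = 6378137 m. λ = x/R = 29.45329678°.
φ = 2·arctan(exp(y/R)) − 90° = 2·arctan(1.74230) − 90° = 30.29230086°.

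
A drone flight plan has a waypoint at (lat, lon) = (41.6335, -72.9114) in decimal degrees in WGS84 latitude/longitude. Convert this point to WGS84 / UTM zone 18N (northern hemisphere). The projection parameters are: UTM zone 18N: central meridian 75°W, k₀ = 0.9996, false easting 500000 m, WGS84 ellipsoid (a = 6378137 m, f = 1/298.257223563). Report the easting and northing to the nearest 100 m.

Zone 18 central meridian λ₀ = 6×18 − 183 = -75°; Δλ = +2.0886°.
Transverse Mercator on WGS84 with k₀ = 0.9996 gives E = 673966.463 m, N = 4611192.510 m.

E 674000 m, N 4611200 m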